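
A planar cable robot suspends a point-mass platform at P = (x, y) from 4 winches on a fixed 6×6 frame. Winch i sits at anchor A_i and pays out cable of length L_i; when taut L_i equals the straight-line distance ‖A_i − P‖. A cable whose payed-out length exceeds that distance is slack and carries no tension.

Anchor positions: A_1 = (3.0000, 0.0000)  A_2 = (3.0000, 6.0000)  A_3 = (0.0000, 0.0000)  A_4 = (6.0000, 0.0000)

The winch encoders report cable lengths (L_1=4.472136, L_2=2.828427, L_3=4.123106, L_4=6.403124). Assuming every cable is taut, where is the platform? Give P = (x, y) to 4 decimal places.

(1.0000, 4.0000)

circle eqns → linear via eq_j − eq_1; set c_j = A_j·A_j − L_j²
c_1 = 9.0000+0.0000−20.0000 = -11.0000
0.0000·x − 12.0000·y = c_1−c_2 = -48.0000
6.0000·x + 0.0000·y = c_1−c_3 = 6.0000
-6.0000·x + 0.0000·y = c_1−c_4 = -6.0000
solve first two rows → x=1.0000, y=4.0000
check cable 4: ‖A_4−P‖² = 41.0000 ≈ L_4² = 41.0000 ✓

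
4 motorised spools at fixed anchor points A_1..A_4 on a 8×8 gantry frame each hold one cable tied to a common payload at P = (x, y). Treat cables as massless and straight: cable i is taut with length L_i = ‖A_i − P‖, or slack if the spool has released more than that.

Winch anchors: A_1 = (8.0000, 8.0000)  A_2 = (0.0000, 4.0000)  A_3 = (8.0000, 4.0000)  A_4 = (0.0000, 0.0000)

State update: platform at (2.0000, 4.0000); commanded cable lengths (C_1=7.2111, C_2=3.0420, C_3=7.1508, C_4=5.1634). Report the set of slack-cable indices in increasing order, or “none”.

i=1: geometric 7.2111 vs commanded 7.2111 ⇒ taut
i=2: geometric 2.0000 vs commanded 3.0420 ⇒ slack
i=3: geometric 6.0000 vs commanded 7.1508 ⇒ slack
i=4: geometric 4.4721 vs commanded 5.1634 ⇒ slack

2, 3, 4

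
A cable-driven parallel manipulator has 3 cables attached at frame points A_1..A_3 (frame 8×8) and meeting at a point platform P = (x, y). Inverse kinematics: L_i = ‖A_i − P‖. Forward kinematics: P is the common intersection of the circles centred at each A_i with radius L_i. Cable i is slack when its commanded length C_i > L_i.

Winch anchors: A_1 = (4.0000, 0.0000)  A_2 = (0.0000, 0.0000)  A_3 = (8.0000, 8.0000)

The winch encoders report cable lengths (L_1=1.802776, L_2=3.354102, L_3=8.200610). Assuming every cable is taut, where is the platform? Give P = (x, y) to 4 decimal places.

circle eqns → linear via eq_j − eq_1; set q_j = A_j·A_j − L_j²
q_1 = 16.0000+0.0000−3.2500 = 12.7500
8.0000·x + 0.0000·y = q_1−q_2 = 24.0000
-8.0000·x − 16.0000·y = q_1−q_3 = -48.0000
solve first two rows → x=3.0000, y=1.5000

(3.0000, 1.5000)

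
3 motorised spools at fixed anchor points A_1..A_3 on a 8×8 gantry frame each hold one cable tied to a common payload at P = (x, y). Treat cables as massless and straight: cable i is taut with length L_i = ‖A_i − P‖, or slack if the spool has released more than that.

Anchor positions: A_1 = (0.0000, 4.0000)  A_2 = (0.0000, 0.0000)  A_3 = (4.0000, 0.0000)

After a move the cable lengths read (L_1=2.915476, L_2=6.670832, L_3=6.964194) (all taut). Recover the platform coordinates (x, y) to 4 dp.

each cable: (A_i−P)·(A_i−P) = L_i²; let c_i = ‖A_i‖²−L_i²
c_1 = 0.0000+16.0000−8.5000 = 7.5000
row 1: 0.0000x + 8.0000y = 52.0000  (c_2=-44.5000)
row 2: -8.0000x + 8.0000y = 40.0000  (c_3=-32.5000)
Cramer on rows 1–2 → x = 1.5000, y = 6.5000

(1.5000, 6.5000)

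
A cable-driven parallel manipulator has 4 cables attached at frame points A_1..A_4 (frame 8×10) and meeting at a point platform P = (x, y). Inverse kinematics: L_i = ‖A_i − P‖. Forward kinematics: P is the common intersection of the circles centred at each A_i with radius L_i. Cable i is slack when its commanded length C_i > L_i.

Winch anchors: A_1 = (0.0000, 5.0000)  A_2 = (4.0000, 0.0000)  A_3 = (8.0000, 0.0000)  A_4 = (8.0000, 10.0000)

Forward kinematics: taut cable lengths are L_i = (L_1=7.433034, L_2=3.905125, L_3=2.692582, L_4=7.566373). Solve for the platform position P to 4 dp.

each cable: (A_i−P)·(A_i−P) = L_i²; let c_i = ‖A_i‖²−L_i²
c_1 = 0.0000+25.0000−55.2500 = -30.2500
row 1: -8.0000x + 10.0000y = -31.0000  (c_2=0.7500)
row 2: -16.0000x + 10.0000y = -87.0000  (c_3=56.7500)
row 3: -16.0000x − 10.0000y = -137.0000  (c_4=106.7500)
Cramer on rows 1–2 → x = 7.0000, y = 2.5000
check cable 4: ‖A_4−P‖² = 57.2500 ≈ L_4² = 57.2500 ✓

(7.0000, 2.5000)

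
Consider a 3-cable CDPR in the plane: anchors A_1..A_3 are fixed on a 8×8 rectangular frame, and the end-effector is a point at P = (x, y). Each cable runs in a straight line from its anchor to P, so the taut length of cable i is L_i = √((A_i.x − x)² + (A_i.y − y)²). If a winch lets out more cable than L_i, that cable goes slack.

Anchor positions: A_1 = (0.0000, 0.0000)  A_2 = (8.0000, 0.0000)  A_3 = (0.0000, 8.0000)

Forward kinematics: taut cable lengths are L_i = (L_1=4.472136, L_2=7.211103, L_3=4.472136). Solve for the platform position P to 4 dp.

each cable: (A_i−P)·(A_i−P) = L_i²; let c_i = ‖A_i‖²−L_i²
c_1 = 0.0000+0.0000−20.0000 = -20.0000
row 1: -16.0000x + 0.0000y = -32.0000  (c_2=12.0000)
row 2: 0.0000x − 16.0000y = -64.0000  (c_3=44.0000)
Cramer on rows 1–2 → x = 2.0000, y = 4.0000

(2.0000, 4.0000)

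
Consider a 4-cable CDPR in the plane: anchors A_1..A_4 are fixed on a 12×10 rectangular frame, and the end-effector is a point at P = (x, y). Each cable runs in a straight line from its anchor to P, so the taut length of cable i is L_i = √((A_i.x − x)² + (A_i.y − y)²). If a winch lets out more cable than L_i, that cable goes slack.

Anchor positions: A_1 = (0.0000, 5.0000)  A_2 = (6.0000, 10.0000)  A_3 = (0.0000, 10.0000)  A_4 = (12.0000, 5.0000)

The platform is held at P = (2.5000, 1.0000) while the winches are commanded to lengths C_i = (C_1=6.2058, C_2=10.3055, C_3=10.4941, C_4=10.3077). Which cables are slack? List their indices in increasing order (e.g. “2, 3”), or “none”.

i=1: geometric 4.7170 vs commanded 6.2058 ⇒ slack
i=2: geometric 9.6566 vs commanded 10.3055 ⇒ slack
i=3: geometric 9.3408 vs commanded 10.4941 ⇒ slack
i=4: geometric 10.3078 vs commanded 10.3077 ⇒ taut

1, 2, 3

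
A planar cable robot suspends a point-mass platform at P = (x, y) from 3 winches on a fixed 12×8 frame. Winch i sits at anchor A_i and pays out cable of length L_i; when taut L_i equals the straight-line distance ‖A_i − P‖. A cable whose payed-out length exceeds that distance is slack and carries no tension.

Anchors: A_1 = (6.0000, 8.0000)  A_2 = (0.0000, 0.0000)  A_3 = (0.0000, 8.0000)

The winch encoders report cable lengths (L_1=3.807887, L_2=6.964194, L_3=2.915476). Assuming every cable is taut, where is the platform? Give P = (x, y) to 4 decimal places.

each cable: (A_i−P)·(A_i−P) = L_i²; let k_i = ‖A_i‖²−L_i²
k_1 = 36.0000+64.0000−14.5000 = 85.5000
row 1: 12.0000x + 16.0000y = 134.0000  (k_2=-48.5000)
row 2: 12.0000x + 0.0000y = 30.0000  (k_3=55.5000)
Cramer on rows 1–2 → x = 2.5000, y = 6.5000

(2.5000, 6.5000)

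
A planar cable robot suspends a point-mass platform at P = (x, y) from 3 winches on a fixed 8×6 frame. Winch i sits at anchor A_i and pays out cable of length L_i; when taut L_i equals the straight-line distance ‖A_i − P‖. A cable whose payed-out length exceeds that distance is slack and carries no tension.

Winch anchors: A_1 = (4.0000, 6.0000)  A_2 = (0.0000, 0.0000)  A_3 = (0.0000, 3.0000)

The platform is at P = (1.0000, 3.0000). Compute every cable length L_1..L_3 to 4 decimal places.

L_1: Δ = A_1−P = (3.0000, 3.0000) → ‖Δ‖ = √18.0000 = 4.2426
L_2: Δ = A_2−P = (-1.0000, -3.0000) → ‖Δ‖ = √10.0000 = 3.1623
L_3: Δ = A_3−P = (-1.0000, 0.0000) → ‖Δ‖ = √1.0000 = 1.0000

(4.2426, 3.1623, 1.0000)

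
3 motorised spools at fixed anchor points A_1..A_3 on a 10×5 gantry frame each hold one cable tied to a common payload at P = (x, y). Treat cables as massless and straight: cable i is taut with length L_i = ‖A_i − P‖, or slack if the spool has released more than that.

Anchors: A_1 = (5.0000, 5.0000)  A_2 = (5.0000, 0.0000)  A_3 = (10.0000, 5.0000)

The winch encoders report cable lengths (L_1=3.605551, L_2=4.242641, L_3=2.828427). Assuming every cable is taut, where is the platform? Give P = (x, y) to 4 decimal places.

(8.0000, 3.0000)

each cable: (A_i−P)·(A_i−P) = L_i²; let q_i = ‖A_i‖²−L_i²
q_1 = 25.0000+25.0000−13.0000 = 37.0000
row 1: 0.0000x + 10.0000y = 30.0000  (q_2=7.0000)
row 2: -10.0000x + 0.0000y = -80.0000  (q_3=117.0000)
Cramer on rows 1–2 → x = 8.0000, y = 3.0000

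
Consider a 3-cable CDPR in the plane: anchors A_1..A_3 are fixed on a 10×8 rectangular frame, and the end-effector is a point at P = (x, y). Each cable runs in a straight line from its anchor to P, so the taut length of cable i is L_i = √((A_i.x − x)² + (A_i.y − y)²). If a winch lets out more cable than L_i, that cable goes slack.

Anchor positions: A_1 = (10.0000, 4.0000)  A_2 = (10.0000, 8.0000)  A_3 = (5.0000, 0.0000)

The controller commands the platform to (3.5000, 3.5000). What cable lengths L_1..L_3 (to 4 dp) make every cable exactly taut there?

L_1 = √((10.0000−3.5000)² + (4.0000−3.5000)²) = 6.5192
L_2 = √((10.0000−3.5000)² + (8.0000−3.5000)²) = 7.9057
L_3 = √((5.0000−3.5000)² + (0.0000−3.5000)²) = 3.8079

(6.5192, 7.9057, 3.8079)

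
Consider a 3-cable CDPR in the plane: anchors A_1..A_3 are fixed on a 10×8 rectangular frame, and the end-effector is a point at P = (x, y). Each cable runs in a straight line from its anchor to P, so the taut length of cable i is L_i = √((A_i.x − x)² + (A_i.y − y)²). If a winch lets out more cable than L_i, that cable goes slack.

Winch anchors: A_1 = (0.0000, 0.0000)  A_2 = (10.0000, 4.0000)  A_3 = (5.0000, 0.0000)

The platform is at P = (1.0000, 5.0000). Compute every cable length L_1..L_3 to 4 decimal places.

(5.0990, 9.0554, 6.4031)

cable 1: Δx=-1.0000, Δy=-5.0000; L_1 = √(Δx²+Δy²) = 5.0990
cable 2: Δx=9.0000, Δy=-1.0000; L_2 = √(Δx²+Δy²) = 9.0554
cable 3: Δx=4.0000, Δy=-5.0000; L_3 = √(Δx²+Δy²) = 6.4031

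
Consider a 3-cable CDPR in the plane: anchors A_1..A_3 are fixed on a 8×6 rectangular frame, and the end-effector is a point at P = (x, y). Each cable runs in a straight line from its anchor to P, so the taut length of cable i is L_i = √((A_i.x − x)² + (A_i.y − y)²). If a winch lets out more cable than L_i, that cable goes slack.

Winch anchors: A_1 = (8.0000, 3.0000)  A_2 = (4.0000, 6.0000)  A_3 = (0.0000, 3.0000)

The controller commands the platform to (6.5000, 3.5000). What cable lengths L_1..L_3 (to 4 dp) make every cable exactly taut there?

L_1 = √((8.0000−6.5000)² + (3.0000−3.5000)²) = 1.5811
L_2 = √((4.0000−6.5000)² + (6.0000−3.5000)²) = 3.5355
L_3 = √((0.0000−6.5000)² + (3.0000−3.5000)²) = 6.5192

(1.5811, 3.5355, 6.5192)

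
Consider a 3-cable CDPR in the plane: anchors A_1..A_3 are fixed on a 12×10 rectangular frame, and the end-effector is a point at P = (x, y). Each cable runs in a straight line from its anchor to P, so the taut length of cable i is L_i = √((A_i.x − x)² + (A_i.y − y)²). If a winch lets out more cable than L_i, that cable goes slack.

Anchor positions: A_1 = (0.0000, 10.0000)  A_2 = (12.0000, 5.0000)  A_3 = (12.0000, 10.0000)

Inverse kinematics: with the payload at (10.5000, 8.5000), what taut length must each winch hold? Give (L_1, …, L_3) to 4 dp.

cable 1: Δx=-10.5000, Δy=1.5000; L_1 = √(Δx²+Δy²) = 10.6066
cable 2: Δx=1.5000, Δy=-3.5000; L_2 = √(Δx²+Δy²) = 3.8079
cable 3: Δx=1.5000, Δy=1.5000; L_3 = √(Δx²+Δy²) = 2.1213

(10.6066, 3.8079, 2.1213)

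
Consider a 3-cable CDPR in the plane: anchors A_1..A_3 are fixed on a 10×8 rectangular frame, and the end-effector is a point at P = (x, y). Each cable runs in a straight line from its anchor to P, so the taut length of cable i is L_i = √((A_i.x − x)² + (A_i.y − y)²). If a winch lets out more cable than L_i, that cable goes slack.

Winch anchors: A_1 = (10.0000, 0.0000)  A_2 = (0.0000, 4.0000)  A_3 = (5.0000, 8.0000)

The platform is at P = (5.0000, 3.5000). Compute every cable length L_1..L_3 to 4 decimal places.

L_1 = √((10.0000−5.0000)² + (0.0000−3.5000)²) = 6.1033
L_2 = √((0.0000−5.0000)² + (4.0000−3.5000)²) = 5.0249
L_3 = √((5.0000−5.0000)² + (8.0000−3.5000)²) = 4.5000

(6.1033, 5.0249, 4.5000)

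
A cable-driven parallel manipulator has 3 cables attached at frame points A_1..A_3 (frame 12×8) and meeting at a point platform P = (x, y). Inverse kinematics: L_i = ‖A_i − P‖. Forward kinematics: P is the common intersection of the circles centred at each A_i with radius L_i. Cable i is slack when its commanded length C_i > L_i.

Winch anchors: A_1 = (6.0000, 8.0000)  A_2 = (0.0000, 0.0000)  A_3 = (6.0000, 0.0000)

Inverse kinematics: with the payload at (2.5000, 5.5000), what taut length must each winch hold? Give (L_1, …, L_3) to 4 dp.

(4.3012, 6.0415, 6.5192)

cable 1: Δx=3.5000, Δy=2.5000; L_1 = √(Δx²+Δy²) = 4.3012
cable 2: Δx=-2.5000, Δy=-5.5000; L_2 = √(Δx²+Δy²) = 6.0415
cable 3: Δx=3.5000, Δy=-5.5000; L_3 = √(Δx²+Δy²) = 6.5192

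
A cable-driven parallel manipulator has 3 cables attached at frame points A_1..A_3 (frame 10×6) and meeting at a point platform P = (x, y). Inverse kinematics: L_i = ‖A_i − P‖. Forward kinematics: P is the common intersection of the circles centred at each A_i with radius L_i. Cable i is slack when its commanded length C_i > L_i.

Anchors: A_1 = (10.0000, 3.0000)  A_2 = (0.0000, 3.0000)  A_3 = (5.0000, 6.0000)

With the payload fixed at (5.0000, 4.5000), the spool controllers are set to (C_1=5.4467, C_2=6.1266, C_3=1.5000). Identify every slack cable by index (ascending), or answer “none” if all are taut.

cable 1: √((5.0000)²+(-1.5000)²)=5.2202, C_1=5.4467: slack
cable 2: √((-5.0000)²+(-1.5000)²)=5.2202, C_2=6.1266: slack
cable 3: √((0.0000)²+(1.5000)²)=1.5000, C_3=1.5000: taut

1, 2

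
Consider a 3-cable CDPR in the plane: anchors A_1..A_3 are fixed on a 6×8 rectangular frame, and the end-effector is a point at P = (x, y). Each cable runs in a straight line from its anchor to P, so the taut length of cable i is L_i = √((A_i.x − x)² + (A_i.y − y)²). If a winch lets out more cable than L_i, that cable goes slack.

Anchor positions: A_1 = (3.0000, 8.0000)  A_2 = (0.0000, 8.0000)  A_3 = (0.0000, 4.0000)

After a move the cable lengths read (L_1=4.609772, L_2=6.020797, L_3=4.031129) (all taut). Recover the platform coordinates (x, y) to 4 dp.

(4.0000, 3.5000)

circle eqns → linear via eq_j − eq_1; set c_j = A_j·A_j − L_j²
c_1 = 9.0000+64.0000−21.2500 = 51.7500
6.0000·x + 0.0000·y = c_1−c_2 = 24.0000
6.0000·x + 8.0000·y = c_1−c_3 = 52.0000
solve first two rows → x=4.0000, y=3.5000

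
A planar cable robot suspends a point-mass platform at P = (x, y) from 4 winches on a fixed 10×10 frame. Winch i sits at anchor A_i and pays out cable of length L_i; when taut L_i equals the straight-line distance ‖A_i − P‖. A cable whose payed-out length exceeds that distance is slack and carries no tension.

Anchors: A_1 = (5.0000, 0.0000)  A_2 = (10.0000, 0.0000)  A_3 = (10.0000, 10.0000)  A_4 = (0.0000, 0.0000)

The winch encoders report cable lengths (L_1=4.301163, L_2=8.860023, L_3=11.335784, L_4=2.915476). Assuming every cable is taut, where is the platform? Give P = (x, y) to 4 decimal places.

(1.5000, 2.5000)

each cable: (A_i−P)·(A_i−P) = L_i²; let k_i = ‖A_i‖²−L_i²
k_1 = 25.0000+0.0000−18.5000 = 6.5000
row 1: -10.0000x + 0.0000y = -15.0000  (k_2=21.5000)
row 2: -10.0000x − 20.0000y = -65.0000  (k_3=71.5000)
row 3: 10.0000x + 0.0000y = 15.0000  (k_4=-8.5000)
Cramer on rows 1–2 → x = 1.5000, y = 2.5000
check cable 4: ‖A_4−P‖² = 8.5000 ≈ L_4² = 8.5000 ✓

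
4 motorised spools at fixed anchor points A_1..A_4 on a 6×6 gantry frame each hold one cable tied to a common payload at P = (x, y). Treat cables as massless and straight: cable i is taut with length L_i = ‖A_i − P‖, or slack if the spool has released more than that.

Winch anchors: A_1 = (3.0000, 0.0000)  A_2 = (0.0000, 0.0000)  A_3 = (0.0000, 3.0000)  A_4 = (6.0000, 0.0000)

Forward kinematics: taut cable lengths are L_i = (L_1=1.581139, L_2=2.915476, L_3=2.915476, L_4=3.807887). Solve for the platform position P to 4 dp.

(2.5000, 1.5000)

expand ‖A_i−P‖²=L_i² and subtract eq 1 (k_i ≔ ‖A_i‖²−L_i²)
k_1 = 9.0000+0.0000−2.5000 = 6.5000
eq1−eq2 → [6.0000  0.0000]·P = 15.0000
eq1−eq3 → [6.0000  -6.0000]·P = 6.0000
eq1−eq4 → [-6.0000  0.0000]·P = -15.0000
2×2 solve → P = (2.5000, 1.5000)
check cable 4: ‖A_4−P‖² = 14.5000 ≈ L_4² = 14.5000 ✓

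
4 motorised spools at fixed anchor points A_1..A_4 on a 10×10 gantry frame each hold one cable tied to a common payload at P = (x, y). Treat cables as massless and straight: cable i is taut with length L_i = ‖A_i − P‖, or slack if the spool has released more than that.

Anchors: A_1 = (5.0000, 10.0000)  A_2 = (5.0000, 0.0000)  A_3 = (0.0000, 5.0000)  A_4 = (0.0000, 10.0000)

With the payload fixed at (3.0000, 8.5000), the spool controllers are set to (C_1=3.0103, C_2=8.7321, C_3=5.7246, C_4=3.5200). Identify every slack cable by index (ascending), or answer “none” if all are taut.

1, 3, 4

cable 1: √((2.0000)²+(1.5000)²)=2.5000, C_1=3.0103: slack
cable 2: √((2.0000)²+(-8.5000)²)=8.7321, C_2=8.7321: taut
cable 3: √((-3.0000)²+(-3.5000)²)=4.6098, C_3=5.7246: slack
cable 4: √((-3.0000)²+(1.5000)²)=3.3541, C_4=3.5200: slack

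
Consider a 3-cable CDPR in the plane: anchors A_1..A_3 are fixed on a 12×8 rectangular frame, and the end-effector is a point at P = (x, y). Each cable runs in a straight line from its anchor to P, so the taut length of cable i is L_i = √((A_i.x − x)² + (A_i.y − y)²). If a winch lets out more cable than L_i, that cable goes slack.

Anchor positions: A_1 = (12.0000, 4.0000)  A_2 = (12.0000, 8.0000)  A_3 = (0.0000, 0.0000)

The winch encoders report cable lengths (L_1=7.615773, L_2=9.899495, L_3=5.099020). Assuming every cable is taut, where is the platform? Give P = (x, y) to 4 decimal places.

(5.0000, 1.0000)

circle eqns → linear via eq_j − eq_1; set c_j = A_j·A_j − L_j²
c_1 = 144.0000+16.0000−58.0000 = 102.0000
0.0000·x − 8.0000·y = c_1−c_2 = -8.0000
24.0000·x + 8.0000·y = c_1−c_3 = 128.0000
solve first two rows → x=5.0000, y=1.0000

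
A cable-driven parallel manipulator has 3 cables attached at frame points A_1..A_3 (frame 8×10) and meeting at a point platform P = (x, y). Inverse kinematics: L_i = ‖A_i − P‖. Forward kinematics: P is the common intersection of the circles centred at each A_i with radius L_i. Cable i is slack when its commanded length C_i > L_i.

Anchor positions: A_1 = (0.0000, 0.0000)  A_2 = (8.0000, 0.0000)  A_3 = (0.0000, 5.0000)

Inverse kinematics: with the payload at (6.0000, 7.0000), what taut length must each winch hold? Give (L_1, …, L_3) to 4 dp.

L_1 = √((0.0000−6.0000)² + (0.0000−7.0000)²) = 9.2195
L_2 = √((8.0000−6.0000)² + (0.0000−7.0000)²) = 7.2801
L_3 = √((0.0000−6.0000)² + (5.0000−7.0000)²) = 6.3246

(9.2195, 7.2801, 6.3246)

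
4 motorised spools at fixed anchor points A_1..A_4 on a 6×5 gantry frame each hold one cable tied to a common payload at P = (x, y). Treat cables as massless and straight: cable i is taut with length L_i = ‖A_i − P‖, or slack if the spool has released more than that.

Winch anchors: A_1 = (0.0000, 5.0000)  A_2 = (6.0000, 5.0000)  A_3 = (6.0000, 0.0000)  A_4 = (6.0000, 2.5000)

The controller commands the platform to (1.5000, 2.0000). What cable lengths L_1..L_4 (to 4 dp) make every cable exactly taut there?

(3.3541, 5.4083, 4.9244, 4.5277)

cable 1: Δx=-1.5000, Δy=3.0000; L_1 = √(Δx²+Δy²) = 3.3541
cable 2: Δx=4.5000, Δy=3.0000; L_2 = √(Δx²+Δy²) = 5.4083
cable 3: Δx=4.5000, Δy=-2.0000; L_3 = √(Δx²+Δy²) = 4.9244
cable 4: Δx=4.5000, Δy=0.5000; L_4 = √(Δx²+Δy²) = 4.5277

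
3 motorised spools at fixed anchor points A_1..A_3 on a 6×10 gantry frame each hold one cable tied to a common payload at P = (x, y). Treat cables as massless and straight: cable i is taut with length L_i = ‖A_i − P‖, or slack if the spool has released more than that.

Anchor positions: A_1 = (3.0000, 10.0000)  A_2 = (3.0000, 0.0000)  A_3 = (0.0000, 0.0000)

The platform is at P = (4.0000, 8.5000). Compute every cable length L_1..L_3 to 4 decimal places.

(1.8028, 8.5586, 9.3941)

cable 1: Δx=-1.0000, Δy=1.5000; L_1 = √(Δx²+Δy²) = 1.8028
cable 2: Δx=-1.0000, Δy=-8.5000; L_2 = √(Δx²+Δy²) = 8.5586
cable 3: Δx=-4.0000, Δy=-8.5000; L_3 = √(Δx²+Δy²) = 9.3941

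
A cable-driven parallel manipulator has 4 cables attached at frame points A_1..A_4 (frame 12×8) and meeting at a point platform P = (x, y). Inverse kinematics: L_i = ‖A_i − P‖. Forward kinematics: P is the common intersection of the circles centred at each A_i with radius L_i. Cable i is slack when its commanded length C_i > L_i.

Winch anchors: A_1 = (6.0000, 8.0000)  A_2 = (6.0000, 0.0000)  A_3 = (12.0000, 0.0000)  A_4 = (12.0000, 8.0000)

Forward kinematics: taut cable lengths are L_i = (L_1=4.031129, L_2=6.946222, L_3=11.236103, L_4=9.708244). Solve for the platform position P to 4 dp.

(2.5000, 6.0000)

expand ‖A_i−P‖²=L_i² and subtract eq 1 (q_i ≔ ‖A_i‖²−L_i²)
q_1 = 36.0000+64.0000−16.2500 = 83.7500
eq1−eq2 → [0.0000  16.0000]·P = 96.0000
eq1−eq3 → [-12.0000  16.0000]·P = 66.0000
eq1−eq4 → [-12.0000  0.0000]·P = -30.0000
2×2 solve → P = (2.5000, 6.0000)
check cable 4: ‖A_4−P‖² = 94.2500 ≈ L_4² = 94.2500 ✓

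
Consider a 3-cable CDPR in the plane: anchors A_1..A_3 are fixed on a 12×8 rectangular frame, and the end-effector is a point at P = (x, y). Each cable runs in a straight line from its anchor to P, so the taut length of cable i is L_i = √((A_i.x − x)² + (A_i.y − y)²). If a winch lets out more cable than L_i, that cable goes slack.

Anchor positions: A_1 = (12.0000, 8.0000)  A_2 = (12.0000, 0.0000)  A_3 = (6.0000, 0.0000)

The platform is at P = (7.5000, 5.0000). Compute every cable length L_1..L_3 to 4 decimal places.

(5.4083, 6.7268, 5.2202)

L_1: Δ = A_1−P = (4.5000, 3.0000) → ‖Δ‖ = √29.2500 = 5.4083
L_2: Δ = A_2−P = (4.5000, -5.0000) → ‖Δ‖ = √45.2500 = 6.7268
L_3: Δ = A_3−P = (-1.5000, -5.0000) → ‖Δ‖ = √27.2500 = 5.2202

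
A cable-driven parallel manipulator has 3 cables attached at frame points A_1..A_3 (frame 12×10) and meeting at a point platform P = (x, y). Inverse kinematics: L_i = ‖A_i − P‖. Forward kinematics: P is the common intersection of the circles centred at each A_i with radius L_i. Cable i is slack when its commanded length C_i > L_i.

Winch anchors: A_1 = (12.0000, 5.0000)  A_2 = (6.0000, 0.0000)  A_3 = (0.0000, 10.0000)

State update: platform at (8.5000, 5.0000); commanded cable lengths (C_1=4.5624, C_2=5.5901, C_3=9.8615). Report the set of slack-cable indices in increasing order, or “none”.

cable 1: √((3.5000)²+(0.0000)²)=3.5000, C_1=4.5624: slack
cable 2: √((-2.5000)²+(-5.0000)²)=5.5902, C_2=5.5901: taut
cable 3: √((-8.5000)²+(5.0000)²)=9.8615, C_3=9.8615: taut

1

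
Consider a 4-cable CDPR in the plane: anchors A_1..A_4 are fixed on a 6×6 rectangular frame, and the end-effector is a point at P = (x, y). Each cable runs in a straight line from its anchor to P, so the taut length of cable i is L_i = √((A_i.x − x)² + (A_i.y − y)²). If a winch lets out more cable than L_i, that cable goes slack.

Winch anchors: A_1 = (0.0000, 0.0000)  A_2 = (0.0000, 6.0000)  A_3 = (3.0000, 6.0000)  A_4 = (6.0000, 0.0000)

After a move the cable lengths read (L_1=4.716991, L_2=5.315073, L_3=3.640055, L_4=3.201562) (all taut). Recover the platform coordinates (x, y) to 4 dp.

(4.0000, 2.5000)

expand ‖A_i−P‖²=L_i² and subtract eq 1 (k_i ≔ ‖A_i‖²−L_i²)
k_1 = 0.0000+0.0000−22.2500 = -22.2500
eq1−eq2 → [0.0000  -12.0000]·P = -30.0000
eq1−eq3 → [-6.0000  -12.0000]·P = -54.0000
eq1−eq4 → [-12.0000  0.0000]·P = -48.0000
2×2 solve → P = (4.0000, 2.5000)
check cable 4: ‖A_4−P‖² = 10.2500 ≈ L_4² = 10.2500 ✓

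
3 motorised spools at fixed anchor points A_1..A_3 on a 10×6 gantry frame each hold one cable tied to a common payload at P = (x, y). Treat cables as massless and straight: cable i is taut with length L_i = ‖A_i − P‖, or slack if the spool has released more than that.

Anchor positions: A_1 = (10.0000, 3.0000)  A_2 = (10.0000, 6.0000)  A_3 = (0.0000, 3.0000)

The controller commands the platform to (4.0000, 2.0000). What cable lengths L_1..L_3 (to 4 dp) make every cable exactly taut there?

L_1 = √((10.0000−4.0000)² + (3.0000−2.0000)²) = 6.0828
L_2 = √((10.0000−4.0000)² + (6.0000−2.0000)²) = 7.2111
L_3 = √((0.0000−4.0000)² + (3.0000−2.0000)²) = 4.1231

(6.0828, 7.2111, 4.1231)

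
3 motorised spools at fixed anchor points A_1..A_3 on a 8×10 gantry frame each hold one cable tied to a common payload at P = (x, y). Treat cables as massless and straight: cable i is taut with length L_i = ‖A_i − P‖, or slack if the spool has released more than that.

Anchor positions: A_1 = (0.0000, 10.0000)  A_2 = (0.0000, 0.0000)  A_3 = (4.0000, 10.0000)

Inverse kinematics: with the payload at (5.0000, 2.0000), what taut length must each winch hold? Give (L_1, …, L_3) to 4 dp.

(9.4340, 5.3852, 8.0623)

L_1: Δ = A_1−P = (-5.0000, 8.0000) → ‖Δ‖ = √89.0000 = 9.4340
L_2: Δ = A_2−P = (-5.0000, -2.0000) → ‖Δ‖ = √29.0000 = 5.3852
L_3: Δ = A_3−P = (-1.0000, 8.0000) → ‖Δ‖ = √65.0000 = 8.0623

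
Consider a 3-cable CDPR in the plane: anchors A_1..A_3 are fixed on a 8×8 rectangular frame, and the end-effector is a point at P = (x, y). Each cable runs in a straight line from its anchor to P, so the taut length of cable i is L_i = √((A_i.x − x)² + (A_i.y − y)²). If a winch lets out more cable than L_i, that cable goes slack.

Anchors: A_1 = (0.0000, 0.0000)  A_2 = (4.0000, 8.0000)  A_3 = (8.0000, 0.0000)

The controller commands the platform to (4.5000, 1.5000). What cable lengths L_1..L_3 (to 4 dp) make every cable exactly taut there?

(4.7434, 6.5192, 3.8079)

L_1: Δ = A_1−P = (-4.5000, -1.5000) → ‖Δ‖ = √22.5000 = 4.7434
L_2: Δ = A_2−P = (-0.5000, 6.5000) → ‖Δ‖ = √42.5000 = 6.5192
L_3: Δ = A_3−P = (3.5000, -1.5000) → ‖Δ‖ = √14.5000 = 3.8079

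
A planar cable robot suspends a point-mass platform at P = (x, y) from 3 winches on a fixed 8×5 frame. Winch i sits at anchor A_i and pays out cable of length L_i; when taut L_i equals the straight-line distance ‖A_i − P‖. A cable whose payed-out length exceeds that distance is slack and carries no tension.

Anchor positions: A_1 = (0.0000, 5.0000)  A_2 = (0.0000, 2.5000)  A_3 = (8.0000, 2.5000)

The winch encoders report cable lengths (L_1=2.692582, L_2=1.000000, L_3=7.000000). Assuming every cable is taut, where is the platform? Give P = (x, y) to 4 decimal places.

circle eqns → linear via eq_j − eq_1; set c_j = A_j·A_j − L_j²
c_1 = 0.0000+25.0000−7.2500 = 17.7500
0.0000·x + 5.0000·y = c_1−c_2 = 12.5000
-16.0000·x + 5.0000·y = c_1−c_3 = -3.5000
solve first two rows → x=1.0000, y=2.5000

(1.0000, 2.5000)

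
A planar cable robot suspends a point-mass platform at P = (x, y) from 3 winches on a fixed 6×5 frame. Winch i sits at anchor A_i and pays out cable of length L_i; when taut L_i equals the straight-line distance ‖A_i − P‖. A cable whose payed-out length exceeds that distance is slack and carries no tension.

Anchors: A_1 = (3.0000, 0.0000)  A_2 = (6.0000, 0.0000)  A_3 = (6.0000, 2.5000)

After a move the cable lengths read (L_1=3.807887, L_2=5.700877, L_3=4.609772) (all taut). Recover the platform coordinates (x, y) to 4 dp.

(1.5000, 3.5000)

each cable: (A_i−P)·(A_i−P) = L_i²; let k_i = ‖A_i‖²−L_i²
k_1 = 9.0000+0.0000−14.5000 = -5.5000
row 1: -6.0000x + 0.0000y = -9.0000  (k_2=3.5000)
row 2: -6.0000x − 5.0000y = -26.5000  (k_3=21.0000)
Cramer on rows 1–2 → x = 1.5000, y = 3.5000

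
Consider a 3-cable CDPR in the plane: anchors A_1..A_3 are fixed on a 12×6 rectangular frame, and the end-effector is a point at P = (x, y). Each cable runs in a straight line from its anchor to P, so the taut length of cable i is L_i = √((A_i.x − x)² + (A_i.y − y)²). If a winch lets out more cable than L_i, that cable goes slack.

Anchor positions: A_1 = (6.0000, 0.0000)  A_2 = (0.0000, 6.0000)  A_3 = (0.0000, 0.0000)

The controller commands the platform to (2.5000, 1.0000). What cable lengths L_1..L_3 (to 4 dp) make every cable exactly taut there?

(3.6401, 5.5902, 2.6926)

L_1: Δ = A_1−P = (3.5000, -1.0000) → ‖Δ‖ = √13.2500 = 3.6401
L_2: Δ = A_2−P = (-2.5000, 5.0000) → ‖Δ‖ = √31.2500 = 5.5902
L_3: Δ = A_3−P = (-2.5000, -1.0000) → ‖Δ‖ = √7.2500 = 2.6926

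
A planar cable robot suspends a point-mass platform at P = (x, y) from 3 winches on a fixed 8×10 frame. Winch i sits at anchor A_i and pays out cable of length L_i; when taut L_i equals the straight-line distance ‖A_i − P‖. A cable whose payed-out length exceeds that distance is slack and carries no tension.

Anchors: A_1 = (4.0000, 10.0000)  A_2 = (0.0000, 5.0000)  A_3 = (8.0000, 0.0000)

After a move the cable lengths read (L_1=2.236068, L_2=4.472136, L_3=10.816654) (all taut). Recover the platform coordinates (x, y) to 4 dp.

(2.0000, 9.0000)

circle eqns → linear via eq_j − eq_1; set k_j = A_j·A_j − L_j²
k_1 = 16.0000+100.0000−5.0000 = 111.0000
8.0000·x + 10.0000·y = k_1−k_2 = 106.0000
-8.0000·x + 20.0000·y = k_1−k_3 = 164.0000
solve first two rows → x=2.0000, y=9.0000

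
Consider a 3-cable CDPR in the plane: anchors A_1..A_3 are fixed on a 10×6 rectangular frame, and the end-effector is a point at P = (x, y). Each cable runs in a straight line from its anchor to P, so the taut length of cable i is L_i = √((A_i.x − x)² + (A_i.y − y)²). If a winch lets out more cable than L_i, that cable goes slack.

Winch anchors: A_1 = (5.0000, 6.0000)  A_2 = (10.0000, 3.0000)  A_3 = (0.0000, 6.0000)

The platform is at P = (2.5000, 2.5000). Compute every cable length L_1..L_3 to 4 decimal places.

L_1 = √((5.0000−2.5000)² + (6.0000−2.5000)²) = 4.3012
L_2 = √((10.0000−2.5000)² + (3.0000−2.5000)²) = 7.5166
L_3 = √((0.0000−2.5000)² + (6.0000−2.5000)²) = 4.3012

(4.3012, 7.5166, 4.3012)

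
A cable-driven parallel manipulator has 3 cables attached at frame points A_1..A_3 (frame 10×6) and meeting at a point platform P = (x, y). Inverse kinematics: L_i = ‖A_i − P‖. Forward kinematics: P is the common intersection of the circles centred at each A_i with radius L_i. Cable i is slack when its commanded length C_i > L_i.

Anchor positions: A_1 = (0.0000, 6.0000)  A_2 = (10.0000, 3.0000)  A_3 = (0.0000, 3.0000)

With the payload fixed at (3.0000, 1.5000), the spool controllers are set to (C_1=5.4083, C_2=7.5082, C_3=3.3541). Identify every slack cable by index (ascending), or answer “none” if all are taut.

cable 1: L_1 = ‖A_1−P‖ = 5.4083;  C_1 = 5.4083 → taut
cable 2: L_2 = ‖A_2−P‖ = 7.1589;  C_2 = 7.5082 → slack
cable 3: L_3 = ‖A_3−P‖ = 3.3541;  C_3 = 3.3541 → taut

2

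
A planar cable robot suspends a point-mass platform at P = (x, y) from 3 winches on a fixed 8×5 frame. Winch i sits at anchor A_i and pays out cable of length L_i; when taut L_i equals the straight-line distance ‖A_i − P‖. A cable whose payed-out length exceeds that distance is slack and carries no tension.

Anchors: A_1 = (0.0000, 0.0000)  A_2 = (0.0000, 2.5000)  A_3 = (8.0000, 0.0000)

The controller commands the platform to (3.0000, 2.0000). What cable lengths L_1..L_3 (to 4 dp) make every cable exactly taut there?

(3.6056, 3.0414, 5.3852)

cable 1: Δx=-3.0000, Δy=-2.0000; L_1 = √(Δx²+Δy²) = 3.6056
cable 2: Δx=-3.0000, Δy=0.5000; L_2 = √(Δx²+Δy²) = 3.0414
cable 3: Δx=5.0000, Δy=-2.0000; L_3 = √(Δx²+Δy²) = 5.3852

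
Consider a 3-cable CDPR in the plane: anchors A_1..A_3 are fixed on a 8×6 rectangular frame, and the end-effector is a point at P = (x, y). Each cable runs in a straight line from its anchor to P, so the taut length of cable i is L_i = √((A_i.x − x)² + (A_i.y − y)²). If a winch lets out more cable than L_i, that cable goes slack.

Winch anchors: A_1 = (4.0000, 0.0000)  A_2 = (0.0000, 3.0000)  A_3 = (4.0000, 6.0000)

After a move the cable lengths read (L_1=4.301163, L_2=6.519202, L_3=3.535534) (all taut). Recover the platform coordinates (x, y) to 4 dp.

each cable: (A_i−P)·(A_i−P) = L_i²; let q_i = ‖A_i‖²−L_i²
q_1 = 16.0000+0.0000−18.5000 = -2.5000
row 1: 8.0000x − 6.0000y = 31.0000  (q_2=-33.5000)
row 2: 0.0000x − 12.0000y = -42.0000  (q_3=39.5000)
Cramer on rows 1–2 → x = 6.5000, y = 3.5000

(6.5000, 3.5000)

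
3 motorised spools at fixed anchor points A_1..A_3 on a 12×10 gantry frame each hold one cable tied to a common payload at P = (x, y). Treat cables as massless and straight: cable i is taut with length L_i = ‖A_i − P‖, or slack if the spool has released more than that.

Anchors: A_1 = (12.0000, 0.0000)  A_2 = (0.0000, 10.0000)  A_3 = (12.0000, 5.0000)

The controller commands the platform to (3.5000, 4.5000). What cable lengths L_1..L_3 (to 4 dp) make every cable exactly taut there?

(9.6177, 6.5192, 8.5147)

cable 1: Δx=8.5000, Δy=-4.5000; L_1 = √(Δx²+Δy²) = 9.6177
cable 2: Δx=-3.5000, Δy=5.5000; L_2 = √(Δx²+Δy²) = 6.5192
cable 3: Δx=8.5000, Δy=0.5000; L_3 = √(Δx²+Δy²) = 8.5147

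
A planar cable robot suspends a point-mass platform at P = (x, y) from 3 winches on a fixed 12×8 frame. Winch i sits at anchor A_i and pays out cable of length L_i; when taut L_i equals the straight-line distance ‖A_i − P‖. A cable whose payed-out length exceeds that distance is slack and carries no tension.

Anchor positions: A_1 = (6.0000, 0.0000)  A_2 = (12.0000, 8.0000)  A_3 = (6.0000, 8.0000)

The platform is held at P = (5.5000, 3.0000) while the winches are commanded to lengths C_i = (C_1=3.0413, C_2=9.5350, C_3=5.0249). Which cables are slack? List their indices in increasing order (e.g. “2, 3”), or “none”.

2

cable 1: L_1 = ‖A_1−P‖ = 3.0414;  C_1 = 3.0413 → taut
cable 2: L_2 = ‖A_2−P‖ = 8.2006;  C_2 = 9.5350 → slack
cable 3: L_3 = ‖A_3−P‖ = 5.0249;  C_3 = 5.0249 → taut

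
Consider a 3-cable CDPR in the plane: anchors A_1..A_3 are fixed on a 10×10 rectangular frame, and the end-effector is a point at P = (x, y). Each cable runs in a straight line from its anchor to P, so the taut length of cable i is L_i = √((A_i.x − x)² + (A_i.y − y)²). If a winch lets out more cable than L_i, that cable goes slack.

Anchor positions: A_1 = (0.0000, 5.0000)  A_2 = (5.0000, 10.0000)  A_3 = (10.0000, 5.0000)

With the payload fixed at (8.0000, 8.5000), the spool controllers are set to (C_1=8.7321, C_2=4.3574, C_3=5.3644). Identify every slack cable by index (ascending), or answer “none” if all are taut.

2, 3

i=1: geometric 8.7321 vs commanded 8.7321 ⇒ taut
i=2: geometric 3.3541 vs commanded 4.3574 ⇒ slack
i=3: geometric 4.0311 vs commanded 5.3644 ⇒ slack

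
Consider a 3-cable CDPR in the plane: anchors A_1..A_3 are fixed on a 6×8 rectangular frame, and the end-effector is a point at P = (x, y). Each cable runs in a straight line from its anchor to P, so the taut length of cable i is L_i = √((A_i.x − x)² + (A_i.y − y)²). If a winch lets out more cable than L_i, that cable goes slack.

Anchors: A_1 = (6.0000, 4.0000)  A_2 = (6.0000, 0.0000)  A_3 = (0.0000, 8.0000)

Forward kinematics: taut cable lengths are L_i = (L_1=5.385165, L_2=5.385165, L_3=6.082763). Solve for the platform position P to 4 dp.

(1.0000, 2.0000)

circle eqns → linear via eq_j − eq_1; set k_j = A_j·A_j − L_j²
k_1 = 36.0000+16.0000−29.0000 = 23.0000
0.0000·x + 8.0000·y = k_1−k_2 = 16.0000
12.0000·x − 8.0000·y = k_1−k_3 = -4.0000
solve first two rows → x=1.0000, y=2.0000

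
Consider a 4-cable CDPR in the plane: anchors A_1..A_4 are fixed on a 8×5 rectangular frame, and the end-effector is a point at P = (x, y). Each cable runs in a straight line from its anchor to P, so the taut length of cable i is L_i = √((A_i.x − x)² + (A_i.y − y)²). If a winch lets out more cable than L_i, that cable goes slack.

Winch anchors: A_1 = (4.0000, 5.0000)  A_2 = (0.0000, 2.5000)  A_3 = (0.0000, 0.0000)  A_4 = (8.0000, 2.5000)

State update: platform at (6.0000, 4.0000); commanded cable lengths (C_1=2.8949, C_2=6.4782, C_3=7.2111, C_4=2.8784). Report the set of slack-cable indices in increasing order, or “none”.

i=1: geometric 2.2361 vs commanded 2.8949 ⇒ slack
i=2: geometric 6.1847 vs commanded 6.4782 ⇒ slack
i=3: geometric 7.2111 vs commanded 7.2111 ⇒ taut
i=4: geometric 2.5000 vs commanded 2.8784 ⇒ slack

1, 2, 4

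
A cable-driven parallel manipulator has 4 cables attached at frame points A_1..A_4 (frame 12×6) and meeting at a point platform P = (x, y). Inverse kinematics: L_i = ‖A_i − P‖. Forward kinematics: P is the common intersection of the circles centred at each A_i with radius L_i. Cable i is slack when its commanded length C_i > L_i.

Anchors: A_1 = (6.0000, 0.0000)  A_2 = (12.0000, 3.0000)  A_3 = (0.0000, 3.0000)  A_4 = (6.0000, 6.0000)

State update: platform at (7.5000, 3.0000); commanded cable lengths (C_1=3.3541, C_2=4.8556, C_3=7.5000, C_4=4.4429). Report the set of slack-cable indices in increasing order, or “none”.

2, 4

cable 1: L_1 = ‖A_1−P‖ = 3.3541;  C_1 = 3.3541 → taut
cable 2: L_2 = ‖A_2−P‖ = 4.5000;  C_2 = 4.8556 → slack
cable 3: L_3 = ‖A_3−P‖ = 7.5000;  C_3 = 7.5000 → taut
cable 4: L_4 = ‖A_4−P‖ = 3.3541;  C_4 = 4.4429 → slack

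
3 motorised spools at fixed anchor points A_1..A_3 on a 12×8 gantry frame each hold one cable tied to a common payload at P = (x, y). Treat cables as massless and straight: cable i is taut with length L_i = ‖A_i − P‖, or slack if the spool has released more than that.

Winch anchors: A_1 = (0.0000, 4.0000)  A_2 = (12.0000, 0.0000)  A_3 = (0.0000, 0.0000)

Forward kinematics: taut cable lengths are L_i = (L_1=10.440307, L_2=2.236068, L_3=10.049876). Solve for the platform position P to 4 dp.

circle eqns → linear via eq_j − eq_1; set c_j = A_j·A_j − L_j²
c_1 = 0.0000+16.0000−109.0000 = -93.0000
-24.0000·x + 8.0000·y = c_1−c_2 = -232.0000
0.0000·x + 8.0000·y = c_1−c_3 = 8.0000
solve first two rows → x=10.0000, y=1.0000

(10.0000, 1.0000)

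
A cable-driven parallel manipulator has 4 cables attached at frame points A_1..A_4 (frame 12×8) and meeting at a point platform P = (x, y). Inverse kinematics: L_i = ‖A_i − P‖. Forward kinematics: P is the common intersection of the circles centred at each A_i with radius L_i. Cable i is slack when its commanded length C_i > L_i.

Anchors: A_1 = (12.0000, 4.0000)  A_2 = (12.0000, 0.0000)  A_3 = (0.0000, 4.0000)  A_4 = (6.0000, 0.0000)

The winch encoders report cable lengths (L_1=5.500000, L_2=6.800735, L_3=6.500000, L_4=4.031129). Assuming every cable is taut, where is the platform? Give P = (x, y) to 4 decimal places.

(6.5000, 4.0000)

each cable: (A_i−P)·(A_i−P) = L_i²; let c_i = ‖A_i‖²−L_i²
c_1 = 144.0000+16.0000−30.2500 = 129.7500
row 1: 0.0000x + 8.0000y = 32.0000  (c_2=97.7500)
row 2: 24.0000x + 0.0000y = 156.0000  (c_3=-26.2500)
row 3: 12.0000x + 8.0000y = 110.0000  (c_4=19.7500)
Cramer on rows 1–2 → x = 6.5000, y = 4.0000
check cable 4: ‖A_4−P‖² = 16.2500 ≈ L_4² = 16.2500 ✓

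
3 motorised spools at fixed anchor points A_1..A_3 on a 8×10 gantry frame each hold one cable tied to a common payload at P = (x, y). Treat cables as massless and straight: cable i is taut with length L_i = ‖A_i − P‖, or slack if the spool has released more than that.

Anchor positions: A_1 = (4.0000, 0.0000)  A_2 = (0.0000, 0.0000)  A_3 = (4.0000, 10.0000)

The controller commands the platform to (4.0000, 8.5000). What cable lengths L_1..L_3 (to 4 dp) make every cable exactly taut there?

cable 1: Δx=0.0000, Δy=-8.5000; L_1 = √(Δx²+Δy²) = 8.5000
cable 2: Δx=-4.0000, Δy=-8.5000; L_2 = √(Δx²+Δy²) = 9.3941
cable 3: Δx=0.0000, Δy=1.5000; L_3 = √(Δx²+Δy²) = 1.5000

(8.5000, 9.3941, 1.5000)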